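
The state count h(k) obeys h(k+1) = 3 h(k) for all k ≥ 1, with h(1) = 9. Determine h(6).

2187

h(2) = 3*9 = 27
h(3) = 3*27 = 81
h(4) = 3*81 = 243
h(5) = 3*243 = 729
h(6) = 3*729 = 2187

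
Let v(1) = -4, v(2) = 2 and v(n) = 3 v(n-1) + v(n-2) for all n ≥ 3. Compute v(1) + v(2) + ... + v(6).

v(3) = 3·2 + (-4) = 2
v(4) = 3·2 + 2 = 8
v(5) = 3·8 + 2 = 26
v(6) = 3·26 + 8 = 86
Sum = (-4) + 2 + 2 + 8 + 26 + 86 = 120

120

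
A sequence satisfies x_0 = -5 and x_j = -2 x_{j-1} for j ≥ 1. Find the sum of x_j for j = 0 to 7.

425

x_1 = -2(-5) = 10
x_2 = -2(10) = -20
x_3 = -2(-20) = 40
x_4 = -2(40) = -80
x_5 = -2(-80) = 160
x_6 = -2(160) = -320
x_7 = -2(-320) = 640
Sum = (-5) + 10 + (-20) + 40 + (-80) + 160 + (-320) + 640 = 425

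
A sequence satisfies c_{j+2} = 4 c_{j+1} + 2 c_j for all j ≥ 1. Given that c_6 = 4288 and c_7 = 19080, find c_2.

8

Rearranging, c_{j-2} = (c_j - 4 c_{j-1}) / 2.
c_5 = (19080 - 4·4288) / 2 = 1928/2 = 964
c_4 = (4288 - 4·964) / 2 = 432/2 = 216
c_3 = (964 - 4·216) / 2 = 100/2 = 50
c_2 = (216 - 4·50) / 2 = 16/2 = 8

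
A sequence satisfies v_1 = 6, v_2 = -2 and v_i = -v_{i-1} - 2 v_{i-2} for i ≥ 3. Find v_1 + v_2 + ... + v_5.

14

v_3 = -(-2) - 2*6 = -10
v_4 = -(-10) - 2*(-2) = 14
v_5 = -14 - 2*(-10) = 6
Sum = 6 + (-2) + (-10) + 14 + 6 = 14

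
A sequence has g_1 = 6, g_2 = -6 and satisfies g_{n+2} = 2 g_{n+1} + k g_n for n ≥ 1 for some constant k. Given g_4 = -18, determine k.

1

g_3 = -12 + 6k
g_4 = -24 + 6k
So -24 + 6k = -18, giving k = 1.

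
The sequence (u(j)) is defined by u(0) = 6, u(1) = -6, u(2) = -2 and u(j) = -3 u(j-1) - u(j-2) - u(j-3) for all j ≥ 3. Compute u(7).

u(3) = -3*(-2) - (-6) - 6 = 6
u(4) = -3*6 - (-2) - (-6) = -10
u(5) = -3*(-10) - 6 - (-2) = 26
u(6) = -3*26 - (-10) - 6 = -74
u(7) = -3*(-74) - 26 - (-10) = 206

206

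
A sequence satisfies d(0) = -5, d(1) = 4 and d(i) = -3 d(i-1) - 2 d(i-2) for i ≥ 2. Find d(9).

-506

d(2) = -3*4 - 2*(-5) = -2
d(3) = -3*(-2) - 2*4 = -2
d(4) = -3*(-2) - 2*(-2) = 10
d(5) = -3*10 - 2*(-2) = -26
d(6) = -3*(-26) - 2*10 = 58
d(7) = -3*58 - 2*(-26) = -122
d(8) = -3*(-122) - 2*58 = 250
d(9) = -3*250 - 2*(-122) = -506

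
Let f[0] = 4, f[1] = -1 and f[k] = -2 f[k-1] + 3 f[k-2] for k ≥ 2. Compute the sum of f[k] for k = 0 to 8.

f[2] = -2·(-1) + 3·4 = 14
f[3] = -2·14 + 3·(-1) = -31
f[4] = -2·(-31) + 3·14 = 104
f[5] = -2·104 + 3·(-31) = -301
f[6] = -2·(-301) + 3·104 = 914
f[7] = -2·914 + 3·(-301) = -2731
f[8] = -2·(-2731) + 3·914 = 8204
Sum = 4 + (-1) + 14 + (-31) + 104 + (-301) + 914 + (-2731) + 8204 = 6176

6176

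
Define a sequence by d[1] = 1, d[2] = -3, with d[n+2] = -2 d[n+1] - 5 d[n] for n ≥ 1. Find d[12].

d[3] = -2(-3) - 5(1) = 1
d[4] = -2(1) - 5(-3) = 13
d[5] = -2(13) - 5(1) = -31
d[6] = -2(-31) - 5(13) = -3
d[7] = -2(-3) - 5(-31) = 161
d[8] = -2(161) - 5(-3) = -307
d[9] = -2(-307) - 5(161) = -191
d[10] = -2(-191) - 5(-307) = 1917
d[11] = -2(1917) - 5(-191) = -2879
d[12] = -2(-2879) - 5(1917) = -3827

-3827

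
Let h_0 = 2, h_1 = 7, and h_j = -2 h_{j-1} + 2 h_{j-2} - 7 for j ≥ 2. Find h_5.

321

h_2 = -2·7 + 2·2 - 7 = -17
h_3 = -2·(-17) + 2·7 - 7 = 41
h_4 = -2·41 + 2·(-17) - 7 = -123
h_5 = -2·(-123) + 2·41 - 7 = 321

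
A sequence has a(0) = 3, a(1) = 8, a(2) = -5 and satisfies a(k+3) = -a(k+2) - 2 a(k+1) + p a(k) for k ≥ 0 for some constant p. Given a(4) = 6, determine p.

-3

a(3) = -11 + 3p
a(4) = 21 + 5p
So 21 + 5p = 6, giving p = -3.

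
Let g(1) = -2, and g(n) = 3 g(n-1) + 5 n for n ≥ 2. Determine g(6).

g(2) = 3·(-2) + 10 = 4
g(3) = 3·4 + 15 = 27
g(4) = 3·27 + 20 = 101
g(5) = 3·101 + 25 = 328
g(6) = 3·328 + 30 = 1014

1014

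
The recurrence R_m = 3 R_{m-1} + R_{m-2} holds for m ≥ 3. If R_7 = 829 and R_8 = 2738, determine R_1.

Rearranging, R_{m-2} = R_m - 3 R_{m-1}.
R_6 = 2738 - 3·829 = 251
R_5 = 829 - 3·251 = 76
R_4 = 251 - 3·76 = 23
R_3 = 76 - 3·23 = 7
R_2 = 23 - 3·7 = 2
R_1 = 7 - 3·2 = 1

1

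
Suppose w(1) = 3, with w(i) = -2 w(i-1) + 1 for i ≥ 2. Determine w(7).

w(2) = -2*3 + 1 = -5
w(3) = -2*(-5) + 1 = 11
w(4) = -2*11 + 1 = -21
w(5) = -2*(-21) + 1 = 43
w(6) = -2*43 + 1 = -85
w(7) = -2*(-85) + 1 = 171

171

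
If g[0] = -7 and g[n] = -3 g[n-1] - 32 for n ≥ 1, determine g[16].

The fixed point is -32/(1 + 3) = -8, so g[n] + 8 = -3(g[n-1] + 8).
Hence g[n] = 1·(-3)^n - 8.
g[16] = 1·(-3)^{16} - 8 = 1·43046721 - 8 = 43046713.

43046713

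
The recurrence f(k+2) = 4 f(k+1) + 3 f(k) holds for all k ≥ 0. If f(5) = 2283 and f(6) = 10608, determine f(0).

4

Rearranging, f(k-2) = (f(k) - 4 f(k-1)) / 3.
f(4) = (10608 - 4(2283)) / 3 = 1476/3 = 492
f(3) = (2283 - 4(492)) / 3 = 315/3 = 105
f(2) = (492 - 4(105)) / 3 = 72/3 = 24
f(1) = (105 - 4(24)) / 3 = 9/3 = 3
f(0) = (24 - 4(3)) / 3 = 12/3 = 4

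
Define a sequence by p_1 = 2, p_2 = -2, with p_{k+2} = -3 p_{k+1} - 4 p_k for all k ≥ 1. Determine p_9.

p_3 = -3*(-2) - 4*2 = -2
p_4 = -3*(-2) - 4*(-2) = 14
p_5 = -3*14 - 4*(-2) = -34
p_6 = -3*(-34) - 4*14 = 46
p_7 = -3*46 - 4*(-34) = -2
p_8 = -3*(-2) - 4*46 = -178
p_9 = -3*(-178) - 4*(-2) = 542

542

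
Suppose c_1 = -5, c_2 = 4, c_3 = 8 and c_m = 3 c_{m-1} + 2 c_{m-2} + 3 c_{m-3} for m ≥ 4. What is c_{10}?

57700

c_4 = 3·8 + 2·4 + 3·(-5) = 17
c_5 = 3·17 + 2·8 + 3·4 = 79
c_6 = 3·79 + 2·17 + 3·8 = 295
c_7 = 3·295 + 2·79 + 3·17 = 1094
c_8 = 3·1094 + 2·295 + 3·79 = 4109
c_9 = 3·4109 + 2·1094 + 3·295 = 15400
c_{10} = 3·15400 + 2·4109 + 3·1094 = 57700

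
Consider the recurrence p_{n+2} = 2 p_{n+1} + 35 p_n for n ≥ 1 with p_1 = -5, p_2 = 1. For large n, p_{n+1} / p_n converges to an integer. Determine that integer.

The characteristic equation is r^2 - 2r - 35 = 0, which factors as (r - 7)(r + 5) = 0.
So the roots are 7 and -5. Since |7| > |-5| and the coefficient of 7^n is non-zero, the ratio tends to 7.

7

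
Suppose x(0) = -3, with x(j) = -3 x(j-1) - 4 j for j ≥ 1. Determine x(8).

-14771

x(1) = -3·(-3) - 4 = 5
x(2) = -3·5 - 8 = -23
x(3) = -3·(-23) - 12 = 57
x(4) = -3·57 - 16 = -187
x(5) = -3·(-187) - 20 = 541
x(6) = -3·541 - 24 = -1647
x(7) = -3·(-1647) - 28 = 4913
x(8) = -3·4913 - 32 = -14771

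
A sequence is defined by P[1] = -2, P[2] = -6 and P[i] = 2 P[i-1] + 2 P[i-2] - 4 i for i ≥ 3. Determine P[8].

P[3] = 2(-6) + 2(-2) - 12 = -28
P[4] = 2(-28) + 2(-6) - 16 = -84
P[5] = 2(-84) + 2(-28) - 20 = -244
P[6] = 2(-244) + 2(-84) - 24 = -680
P[7] = 2(-680) + 2(-244) - 28 = -1876
P[8] = 2(-1876) + 2(-680) - 32 = -5144

-5144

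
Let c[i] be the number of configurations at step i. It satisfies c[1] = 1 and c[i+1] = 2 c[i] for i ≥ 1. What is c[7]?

c[2] = 2·1 = 2
c[3] = 2·2 = 4
c[4] = 2·4 = 8
c[5] = 2·8 = 16
c[6] = 2·16 = 32
c[7] = 2·32 = 64

64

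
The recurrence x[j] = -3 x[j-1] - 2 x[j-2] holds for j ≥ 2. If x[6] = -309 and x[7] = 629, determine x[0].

Rearranging, x[j-2] = (x[j] + 3 x[j-1]) / -2.
x[5] = (629 + 3(-309)) / -2 = -298/-2 = 149
x[4] = (-309 + 3(149)) / -2 = 138/-2 = -69
x[3] = (149 + 3(-69)) / -2 = -58/-2 = 29
x[2] = (-69 + 3(29)) / -2 = 18/-2 = -9
x[1] = (29 + 3(-9)) / -2 = 2/-2 = -1
x[0] = (-9 + 3(-1)) / -2 = -12/-2 = 6

6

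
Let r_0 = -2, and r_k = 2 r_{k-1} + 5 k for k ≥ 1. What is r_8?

1998

r_1 = 2*(-2) + 5 = 1
r_2 = 2*1 + 10 = 12
r_3 = 2*12 + 15 = 39
r_4 = 2*39 + 20 = 98
r_5 = 2*98 + 25 = 221
r_6 = 2*221 + 30 = 472
r_7 = 2*472 + 35 = 979
r_8 = 2*979 + 40 = 1998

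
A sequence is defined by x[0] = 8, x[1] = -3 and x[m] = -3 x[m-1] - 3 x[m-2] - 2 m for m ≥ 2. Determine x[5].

203

x[2] = -3·(-3) - 3·8 - 4 = -19
x[3] = -3·(-19) - 3·(-3) - 6 = 60
x[4] = -3·60 - 3·(-19) - 8 = -131
x[5] = -3·(-131) - 3·60 - 10 = 203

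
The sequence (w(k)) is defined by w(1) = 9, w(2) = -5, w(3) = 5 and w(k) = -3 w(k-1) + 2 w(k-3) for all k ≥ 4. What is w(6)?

w(4) = -3(5) + 2(9) = 3
w(5) = -3(3) + 2(-5) = -19
w(6) = -3(-19) + 2(5) = 67

67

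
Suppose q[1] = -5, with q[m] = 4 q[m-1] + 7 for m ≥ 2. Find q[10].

-699053

q[2] = 4*(-5) + 7 = -13
q[3] = 4*(-13) + 7 = -45
q[4] = 4*(-45) + 7 = -173
q[5] = 4*(-173) + 7 = -685
q[6] = 4*(-685) + 7 = -2733
q[7] = 4*(-2733) + 7 = -10925
q[8] = 4*(-10925) + 7 = -43693
q[9] = 4*(-43693) + 7 = -174765
q[10] = 4*(-174765) + 7 = -699053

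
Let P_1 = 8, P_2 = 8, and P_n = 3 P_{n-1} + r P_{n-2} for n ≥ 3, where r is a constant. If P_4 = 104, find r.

1

P_3 = 24 + 8r
P_4 = 72 + 32r
So 72 + 32r = 104, giving r = 1.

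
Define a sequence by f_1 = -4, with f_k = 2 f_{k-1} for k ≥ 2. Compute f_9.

f_2 = 2·(-4) = -8
f_3 = 2·(-8) = -16
f_4 = 2·(-16) = -32
f_5 = 2·(-32) = -64
f_6 = 2·(-64) = -128
f_7 = 2·(-128) = -256
f_8 = 2·(-256) = -512
f_9 = 2·(-512) = -1024

-1024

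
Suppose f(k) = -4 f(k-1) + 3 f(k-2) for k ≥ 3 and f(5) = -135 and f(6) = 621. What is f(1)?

-7

Rearranging, f(k-2) = (f(k) + 4 f(k-1)) / 3.
f(4) = (621 + 4·(-135)) / 3 = 81/3 = 27
f(3) = (-135 + 4·27) / 3 = -27/3 = -9
f(2) = (27 + 4·(-9)) / 3 = -9/3 = -3
f(1) = (-9 + 4·(-3)) / 3 = -21/3 = -7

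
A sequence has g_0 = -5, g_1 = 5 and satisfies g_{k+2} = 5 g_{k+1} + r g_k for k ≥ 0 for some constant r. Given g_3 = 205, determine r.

g_2 = 25 - 5r
g_3 = 125 - 20r
So 125 - 20r = 205, giving r = -4.

-4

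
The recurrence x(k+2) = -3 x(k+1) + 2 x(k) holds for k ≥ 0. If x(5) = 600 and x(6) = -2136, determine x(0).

3

Rearranging, x(k-2) = (x(k) + 3 x(k-1)) / 2.
x(4) = (-2136 + 3(600)) / 2 = -336/2 = -168
x(3) = (600 + 3(-168)) / 2 = 96/2 = 48
x(2) = (-168 + 3(48)) / 2 = -24/2 = -12
x(1) = (48 + 3(-12)) / 2 = 12/2 = 6
x(0) = (-12 + 3(6)) / 2 = 6/2 = 3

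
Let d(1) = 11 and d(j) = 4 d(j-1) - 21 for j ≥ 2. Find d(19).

274877906951

The fixed point is -21/(1 - 4) = 7, so d(j) - 7 = 4(d(j-1) - 7).
Hence d(j) = 4·4^{j-1} + 7.
d(19) = 4·4^{18} + 7 = 4·68719476736 + 7 = 274877906951.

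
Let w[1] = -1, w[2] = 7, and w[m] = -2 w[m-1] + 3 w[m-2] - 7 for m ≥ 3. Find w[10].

47963

w[3] = -2(7) + 3(-1) - 7 = -24
w[4] = -2(-24) + 3(7) - 7 = 62
w[5] = -2(62) + 3(-24) - 7 = -203
w[6] = -2(-203) + 3(62) - 7 = 585
w[7] = -2(585) + 3(-203) - 7 = -1786
w[8] = -2(-1786) + 3(585) - 7 = 5320
w[9] = -2(5320) + 3(-1786) - 7 = -16005
w[10] = -2(-16005) + 3(5320) - 7 = 47963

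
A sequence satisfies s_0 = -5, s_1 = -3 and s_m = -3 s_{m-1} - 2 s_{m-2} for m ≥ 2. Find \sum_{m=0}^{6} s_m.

331

s_2 = -3(-3) - 2(-5) = 19
s_3 = -3(19) - 2(-3) = -51
s_4 = -3(-51) - 2(19) = 115
s_5 = -3(115) - 2(-51) = -243
s_6 = -3(-243) - 2(115) = 499
Sum = (-5) + (-3) + 19 + (-51) + 115 + (-243) + 499 = 331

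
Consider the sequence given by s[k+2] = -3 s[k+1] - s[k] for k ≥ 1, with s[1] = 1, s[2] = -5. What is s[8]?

-1741

s[3] = -3*(-5) - 1 = 14
s[4] = -3*14 - (-5) = -37
s[5] = -3*(-37) - 14 = 97
s[6] = -3*97 - (-37) = -254
s[7] = -3*(-254) - 97 = 665
s[8] = -3*665 - (-254) = -1741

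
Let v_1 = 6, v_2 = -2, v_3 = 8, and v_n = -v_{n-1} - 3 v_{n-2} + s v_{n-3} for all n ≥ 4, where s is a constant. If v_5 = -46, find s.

3

v_4 = -2 + 6s
v_5 = -22 - 8s
So -22 - 8s = -46, giving s = 3.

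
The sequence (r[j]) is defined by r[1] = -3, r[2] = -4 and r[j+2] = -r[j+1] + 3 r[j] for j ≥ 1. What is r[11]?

64

r[3] = -(-4) + 3*(-3) = -5
r[4] = -(-5) + 3*(-4) = -7
r[5] = -(-7) + 3*(-5) = -8
r[6] = -(-8) + 3*(-7) = -13
r[7] = -(-13) + 3*(-8) = -11
r[8] = -(-11) + 3*(-13) = -28
r[9] = -(-28) + 3*(-11) = -5
r[10] = -(-5) + 3*(-28) = -79
r[11] = -(-79) + 3*(-5) = 64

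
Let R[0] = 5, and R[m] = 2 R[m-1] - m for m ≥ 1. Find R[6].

R[1] = 2·5 - 1 = 9
R[2] = 2·9 - 2 = 16
R[3] = 2·16 - 3 = 29
R[4] = 2·29 - 4 = 54
R[5] = 2·54 - 5 = 103
R[6] = 2·103 - 6 = 200

200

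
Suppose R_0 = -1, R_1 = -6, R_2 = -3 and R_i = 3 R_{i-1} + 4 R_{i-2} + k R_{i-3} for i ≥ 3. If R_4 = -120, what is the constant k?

R_3 = -33 - k
R_4 = -111 - 9k
So -111 - 9k = -120, giving k = 1.

1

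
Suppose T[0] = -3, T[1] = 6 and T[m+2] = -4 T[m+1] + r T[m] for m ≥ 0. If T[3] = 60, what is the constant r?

T[2] = -24 - 3r
T[3] = 96 + 18r
So 96 + 18r = 60, giving r = -2.

-2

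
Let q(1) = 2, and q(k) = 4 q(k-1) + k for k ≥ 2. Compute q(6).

q(2) = 4(2) + 2 = 10
q(3) = 4(10) + 3 = 43
q(4) = 4(43) + 4 = 176
q(5) = 4(176) + 5 = 709
q(6) = 4(709) + 6 = 2842

2842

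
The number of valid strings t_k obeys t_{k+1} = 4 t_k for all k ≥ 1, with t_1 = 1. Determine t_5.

t_2 = 4(1) = 4
t_3 = 4(4) = 16
t_4 = 4(16) = 64
t_5 = 4(64) = 256

256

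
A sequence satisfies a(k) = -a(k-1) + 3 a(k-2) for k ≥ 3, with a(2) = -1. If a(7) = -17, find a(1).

-1

Let a(1) = z.
a(3) = 1 + 3z
a(4) = -4 - 3z
a(5) = 7 + 12z
a(6) = -19 - 21z
a(7) = 40 + 57z
So 40 + 57z = -17, giving z = -1.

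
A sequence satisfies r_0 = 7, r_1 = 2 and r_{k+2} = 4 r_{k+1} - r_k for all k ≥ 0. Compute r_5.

26

r_2 = 4·2 - 7 = 1
r_3 = 4·1 - 2 = 2
r_4 = 4·2 - 1 = 7
r_5 = 4·7 - 2 = 26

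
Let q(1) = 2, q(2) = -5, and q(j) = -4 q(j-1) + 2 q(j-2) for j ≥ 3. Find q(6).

q(3) = -4·(-5) + 2·2 = 24
q(4) = -4·24 + 2·(-5) = -106
q(5) = -4·(-106) + 2·24 = 472
q(6) = -4·472 + 2·(-106) = -2100

-2100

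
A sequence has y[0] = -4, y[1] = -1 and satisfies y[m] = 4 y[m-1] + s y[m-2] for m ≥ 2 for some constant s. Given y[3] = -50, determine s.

y[2] = -4 - 4s
y[3] = -16 - 17s
So -16 - 17s = -50, giving s = 2.

2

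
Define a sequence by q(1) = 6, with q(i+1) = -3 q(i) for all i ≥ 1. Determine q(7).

4374

q(2) = -3·6 = -18
q(3) = -3·(-18) = 54
q(4) = -3·54 = -162
q(5) = -3·(-162) = 486
q(6) = -3·486 = -1458
q(7) = -3·(-1458) = 4374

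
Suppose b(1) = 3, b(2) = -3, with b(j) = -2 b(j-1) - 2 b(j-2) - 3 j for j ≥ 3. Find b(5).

-21

b(3) = -2(-3) - 2(3) - 9 = -9
b(4) = -2(-9) - 2(-3) - 12 = 12
b(5) = -2(12) - 2(-9) - 15 = -21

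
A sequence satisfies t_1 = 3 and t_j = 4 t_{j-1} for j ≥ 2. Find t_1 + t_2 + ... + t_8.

65535

t_2 = 4(3) = 12
t_3 = 4(12) = 48
t_4 = 4(48) = 192
t_5 = 4(192) = 768
t_6 = 4(768) = 3072
t_7 = 4(3072) = 12288
t_8 = 4(12288) = 49152
Sum = 3 + 12 + 48 + 192 + 768 + 3072 + 12288 + 49152 = 65535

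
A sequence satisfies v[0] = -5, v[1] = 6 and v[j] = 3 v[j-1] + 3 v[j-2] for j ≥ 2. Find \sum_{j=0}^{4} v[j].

121

v[2] = 3*6 + 3*(-5) = 3
v[3] = 3*3 + 3*6 = 27
v[4] = 3*27 + 3*3 = 90
Sum = (-5) + 6 + 3 + 27 + 90 = 121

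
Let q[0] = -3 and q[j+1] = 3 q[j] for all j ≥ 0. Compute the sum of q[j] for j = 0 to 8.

q[1] = 3*(-3) = -9
q[2] = 3*(-9) = -27
q[3] = 3*(-27) = -81
q[4] = 3*(-81) = -243
q[5] = 3*(-243) = -729
q[6] = 3*(-729) = -2187
q[7] = 3*(-2187) = -6561
q[8] = 3*(-6561) = -19683
Sum = (-3) + (-9) + (-27) + (-81) + (-243) + (-729) + (-2187) + (-6561) + (-19683) = -29523

-29523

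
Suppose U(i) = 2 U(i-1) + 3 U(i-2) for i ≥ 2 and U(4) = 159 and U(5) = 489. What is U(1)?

9

Rearranging, U(i-2) = (U(i) - 2 U(i-1)) / 3.
U(3) = (489 - 2(159)) / 3 = 171/3 = 57
U(2) = (159 - 2(57)) / 3 = 45/3 = 15
U(1) = (57 - 2(15)) / 3 = 27/3 = 9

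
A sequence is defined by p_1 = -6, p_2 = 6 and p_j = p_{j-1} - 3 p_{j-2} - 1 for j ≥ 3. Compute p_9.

p_3 = 6 - 3*(-6) - 1 = 23
p_4 = 23 - 3*6 - 1 = 4
p_5 = 4 - 3*23 - 1 = -66
p_6 = (-66) - 3*4 - 1 = -79
p_7 = (-79) - 3*(-66) - 1 = 118
p_8 = 118 - 3*(-79) - 1 = 354
p_9 = 354 - 3*118 - 1 = -1

-1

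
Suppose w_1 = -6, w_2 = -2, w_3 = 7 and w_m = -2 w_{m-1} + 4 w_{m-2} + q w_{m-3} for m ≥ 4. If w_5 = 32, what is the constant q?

w_4 = -22 - 6q
w_5 = 72 + 10q
So 72 + 10q = 32, giving q = -4.

-4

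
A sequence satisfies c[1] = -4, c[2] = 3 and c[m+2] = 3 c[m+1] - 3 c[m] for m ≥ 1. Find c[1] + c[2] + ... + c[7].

416

c[3] = 3*3 - 3*(-4) = 21
c[4] = 3*21 - 3*3 = 54
c[5] = 3*54 - 3*21 = 99
c[6] = 3*99 - 3*54 = 135
c[7] = 3*135 - 3*99 = 108
Sum = (-4) + 3 + 21 + 54 + 99 + 135 + 108 = 416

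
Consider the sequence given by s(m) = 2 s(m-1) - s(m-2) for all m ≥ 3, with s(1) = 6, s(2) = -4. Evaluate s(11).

s(3) = 2·(-4) - 6 = -14
s(4) = 2·(-14) - (-4) = -24
s(5) = 2·(-24) - (-14) = -34
s(6) = 2·(-34) - (-24) = -44
s(7) = 2·(-44) - (-34) = -54
s(8) = 2·(-54) - (-44) = -64
s(9) = 2·(-64) - (-54) = -74
s(10) = 2·(-74) - (-64) = -84
s(11) = 2·(-84) - (-74) = -94

-94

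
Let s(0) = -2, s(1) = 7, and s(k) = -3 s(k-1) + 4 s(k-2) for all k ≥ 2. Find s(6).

-7373

s(2) = -3·7 + 4·(-2) = -29
s(3) = -3·(-29) + 4·7 = 115
s(4) = -3·115 + 4·(-29) = -461
s(5) = -3·(-461) + 4·115 = 1843
s(6) = -3·1843 + 4·(-461) = -7373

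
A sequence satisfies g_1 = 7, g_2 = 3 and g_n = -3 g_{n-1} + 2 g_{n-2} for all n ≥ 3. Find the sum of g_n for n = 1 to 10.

-16238

g_3 = -3*3 + 2*7 = 5
g_4 = -3*5 + 2*3 = -9
g_5 = -3*(-9) + 2*5 = 37
g_6 = -3*37 + 2*(-9) = -129
g_7 = -3*(-129) + 2*37 = 461
g_8 = -3*461 + 2*(-129) = -1641
g_9 = -3*(-1641) + 2*461 = 5845
g_{10} = -3*5845 + 2*(-1641) = -20817
Sum = 7 + 3 + 5 + (-9) + 37 + (-129) + 461 + (-1641) + 5845 + (-20817) = -16238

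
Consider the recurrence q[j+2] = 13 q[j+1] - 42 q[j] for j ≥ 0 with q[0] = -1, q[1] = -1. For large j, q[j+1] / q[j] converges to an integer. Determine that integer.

7

The characteristic equation is r^2 - 13r + 42 = 0, which factors as (r - 7)(r - 6) = 0.
So the roots are 7 and 6. Since |7| > |6| and the coefficient of 7^j is non-zero, the ratio tends to 7.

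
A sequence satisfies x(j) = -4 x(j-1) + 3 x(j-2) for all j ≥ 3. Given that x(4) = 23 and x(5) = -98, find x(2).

5

Rearranging, x(j-2) = (x(j) + 4 x(j-1)) / 3.
x(3) = (-98 + 4(23)) / 3 = -6/3 = -2
x(2) = (23 + 4(-2)) / 3 = 15/3 = 5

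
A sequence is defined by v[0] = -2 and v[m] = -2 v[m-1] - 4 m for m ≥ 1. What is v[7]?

132

v[1] = -2*(-2) - 4 = 0
v[2] = -2*0 - 8 = -8
v[3] = -2*(-8) - 12 = 4
v[4] = -2*4 - 16 = -24
v[5] = -2*(-24) - 20 = 28
v[6] = -2*28 - 24 = -80
v[7] = -2*(-80) - 28 = 132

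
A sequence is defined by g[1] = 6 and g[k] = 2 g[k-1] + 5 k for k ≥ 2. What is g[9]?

g[2] = 2*6 + 10 = 22
g[3] = 2*22 + 15 = 59
g[4] = 2*59 + 20 = 138
g[5] = 2*138 + 25 = 301
g[6] = 2*301 + 30 = 632
g[7] = 2*632 + 35 = 1299
g[8] = 2*1299 + 40 = 2638
g[9] = 2*2638 + 45 = 5321

5321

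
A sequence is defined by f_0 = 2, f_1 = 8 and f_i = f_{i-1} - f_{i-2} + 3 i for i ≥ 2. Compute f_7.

f_2 = 8 - 2 + 6 = 12
f_3 = 12 - 8 + 9 = 13
f_4 = 13 - 12 + 12 = 13
f_5 = 13 - 13 + 15 = 15
f_6 = 15 - 13 + 18 = 20
f_7 = 20 - 15 + 21 = 26

26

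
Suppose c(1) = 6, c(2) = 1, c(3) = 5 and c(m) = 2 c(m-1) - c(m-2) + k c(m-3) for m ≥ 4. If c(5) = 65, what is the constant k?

4

c(4) = 9 + 6k
c(5) = 13 + 13k
So 13 + 13k = 65, giving k = 4.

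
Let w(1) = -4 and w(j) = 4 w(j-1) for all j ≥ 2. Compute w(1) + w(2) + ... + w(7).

-21844

w(2) = 4(-4) = -16
w(3) = 4(-16) = -64
w(4) = 4(-64) = -256
w(5) = 4(-256) = -1024
w(6) = 4(-1024) = -4096
w(7) = 4(-4096) = -16384
Sum = (-4) + (-16) + (-64) + (-256) + (-1024) + (-4096) + (-16384) = -21844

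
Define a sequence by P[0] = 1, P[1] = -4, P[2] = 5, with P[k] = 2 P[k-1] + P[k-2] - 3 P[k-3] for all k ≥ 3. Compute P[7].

P[3] = 2·5 + (-4) - 3·1 = 3
P[4] = 2·3 + 5 - 3·(-4) = 23
P[5] = 2·23 + 3 - 3·5 = 34
P[6] = 2·34 + 23 - 3·3 = 82
P[7] = 2·82 + 34 - 3·23 = 129

129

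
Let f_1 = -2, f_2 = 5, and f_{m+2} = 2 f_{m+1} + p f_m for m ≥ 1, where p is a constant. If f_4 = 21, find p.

f_3 = 10 - 2p
f_4 = 20 + p
So 20 + p = 21, giving p = 1.

1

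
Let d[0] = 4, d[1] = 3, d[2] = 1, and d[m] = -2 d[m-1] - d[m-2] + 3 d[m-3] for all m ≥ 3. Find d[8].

d[3] = -2*1 - 3 + 3*4 = 7
d[4] = -2*7 - 1 + 3*3 = -6
d[5] = -2*(-6) - 7 + 3*1 = 8
d[6] = -2*8 - (-6) + 3*7 = 11
d[7] = -2*11 - 8 + 3*(-6) = -48
d[8] = -2*(-48) - 11 + 3*8 = 109

109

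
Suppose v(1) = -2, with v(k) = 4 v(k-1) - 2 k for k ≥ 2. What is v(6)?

-3636

v(2) = 4·(-2) - 4 = -12
v(3) = 4·(-12) - 6 = -54
v(4) = 4·(-54) - 8 = -224
v(5) = 4·(-224) - 10 = -906
v(6) = 4·(-906) - 12 = -3636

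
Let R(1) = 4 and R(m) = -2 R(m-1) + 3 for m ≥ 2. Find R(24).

The fixed point is 3/(1 + 2) = 1, so R(m) - 1 = -2(R(m-1) - 1).
Hence R(m) = 3·(-2)^{m-1} + 1.
R(24) = 3·(-2)^{23} + 1 = 3·-8388608 + 1 = -25165823.

-25165823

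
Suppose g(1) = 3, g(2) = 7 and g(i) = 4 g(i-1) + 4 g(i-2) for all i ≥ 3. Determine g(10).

g(3) = 4*7 + 4*3 = 40
g(4) = 4*40 + 4*7 = 188
g(5) = 4*188 + 4*40 = 912
g(6) = 4*912 + 4*188 = 4400
g(7) = 4*4400 + 4*912 = 21248
g(8) = 4*21248 + 4*4400 = 102592
g(9) = 4*102592 + 4*21248 = 495360
g(10) = 4*495360 + 4*102592 = 2391808

2391808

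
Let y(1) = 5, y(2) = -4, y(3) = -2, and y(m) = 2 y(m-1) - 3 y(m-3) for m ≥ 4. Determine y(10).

413

y(4) = 2·(-2) - 3·5 = -19
y(5) = 2·(-19) - 3·(-4) = -26
y(6) = 2·(-26) - 3·(-2) = -46
y(7) = 2·(-46) - 3·(-19) = -35
y(8) = 2·(-35) - 3·(-26) = 8
y(9) = 2·8 - 3·(-46) = 154
y(10) = 2·154 - 3·(-35) = 413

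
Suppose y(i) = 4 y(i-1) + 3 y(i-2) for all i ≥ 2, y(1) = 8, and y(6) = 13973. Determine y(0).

Let y(0) = v.
y(2) = 32 + 3v
y(3) = 152 + 12v
y(4) = 704 + 57v
y(5) = 3272 + 264v
y(6) = 15200 + 1227v
So 15200 + 1227v = 13973, giving v = -1.

-1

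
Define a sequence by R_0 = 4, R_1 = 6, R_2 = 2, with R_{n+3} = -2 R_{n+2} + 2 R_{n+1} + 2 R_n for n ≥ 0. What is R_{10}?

-5536

R_3 = -2*2 + 2*6 + 2*4 = 16
R_4 = -2*16 + 2*2 + 2*6 = -16
R_5 = -2*(-16) + 2*16 + 2*2 = 68
R_6 = -2*68 + 2*(-16) + 2*16 = -136
R_7 = -2*(-136) + 2*68 + 2*(-16) = 376
R_8 = -2*376 + 2*(-136) + 2*68 = -888
R_9 = -2*(-888) + 2*376 + 2*(-136) = 2256
R_{10} = -2*2256 + 2*(-888) + 2*376 = -5536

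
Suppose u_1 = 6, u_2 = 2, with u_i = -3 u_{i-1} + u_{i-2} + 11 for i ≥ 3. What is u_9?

u_3 = -3·2 + 6 + 11 = 11
u_4 = -3·11 + 2 + 11 = -20
u_5 = -3·(-20) + 11 + 11 = 82
u_6 = -3·82 + (-20) + 11 = -255
u_7 = -3·(-255) + 82 + 11 = 858
u_8 = -3·858 + (-255) + 11 = -2818
u_9 = -3·(-2818) + 858 + 11 = 9323

9323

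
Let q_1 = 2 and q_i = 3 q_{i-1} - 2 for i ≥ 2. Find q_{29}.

The fixed point is -2/(1 - 3) = 1, so q_i - 1 = 3(q_{i-1} - 1).
Hence q_i = 1·3^{i-1} + 1.
q_{29} = 1·3^{28} + 1 = 1·22876792454961 + 1 = 22876792454962.

22876792454962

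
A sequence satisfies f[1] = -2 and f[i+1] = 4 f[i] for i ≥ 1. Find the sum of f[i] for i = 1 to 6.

f[2] = 4*(-2) = -8
f[3] = 4*(-8) = -32
f[4] = 4*(-32) = -128
f[5] = 4*(-128) = -512
f[6] = 4*(-512) = -2048
Sum = (-2) + (-8) + (-32) + (-128) + (-512) + (-2048) = -2730

-2730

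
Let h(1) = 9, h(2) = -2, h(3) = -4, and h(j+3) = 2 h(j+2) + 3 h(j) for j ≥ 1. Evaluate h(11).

6188

h(4) = 2·(-4) + 3·9 = 19
h(5) = 2·19 + 3·(-2) = 32
h(6) = 2·32 + 3·(-4) = 52
h(7) = 2·52 + 3·19 = 161
h(8) = 2·161 + 3·32 = 418
h(9) = 2·418 + 3·52 = 992
h(10) = 2·992 + 3·161 = 2467
h(11) = 2·2467 + 3·418 = 6188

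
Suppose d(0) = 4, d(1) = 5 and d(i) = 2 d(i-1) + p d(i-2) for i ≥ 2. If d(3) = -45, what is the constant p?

d(2) = 10 + 4p
d(3) = 20 + 13p
So 20 + 13p = -45, giving p = -5.

-5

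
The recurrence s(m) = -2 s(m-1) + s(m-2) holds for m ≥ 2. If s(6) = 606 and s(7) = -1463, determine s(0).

Rearranging, s(m-2) = s(m) + 2 s(m-1).
s(5) = -1463 + 2*606 = -251
s(4) = 606 + 2*(-251) = 104
s(3) = -251 + 2*104 = -43
s(2) = 104 + 2*(-43) = 18
s(1) = -43 + 2*18 = -7
s(0) = 18 + 2*(-7) = 4

4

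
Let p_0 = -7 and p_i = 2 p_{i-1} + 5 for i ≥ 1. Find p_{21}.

-4194309

The fixed point is 5/(1 - 2) = -5, so p_i + 5 = 2(p_{i-1} + 5).
Hence p_i = -2·2^i - 5.
p_{21} = -2·2^{21} - 5 = -2·2097152 - 5 = -4194309.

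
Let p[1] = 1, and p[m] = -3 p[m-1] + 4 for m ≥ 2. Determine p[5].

1

p[2] = -3*1 + 4 = 1
p[3] = -3*1 + 4 = 1
p[4] = -3*1 + 4 = 1
p[5] = -3*1 + 4 = 1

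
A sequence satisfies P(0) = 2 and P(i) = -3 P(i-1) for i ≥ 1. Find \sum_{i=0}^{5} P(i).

-364

P(1) = -3*2 = -6
P(2) = -3*(-6) = 18
P(3) = -3*18 = -54
P(4) = -3*(-54) = 162
P(5) = -3*162 = -486
Sum = 2 + (-6) + 18 + (-54) + 162 + (-486) = -364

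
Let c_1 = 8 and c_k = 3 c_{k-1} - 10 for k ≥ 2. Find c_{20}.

The fixed point is -10/(1 - 3) = 5, so c_k - 5 = 3(c_{k-1} - 5).
Hence c_k = 3·3^{k-1} + 5.
c_{20} = 3·3^{19} + 5 = 3·1162261467 + 5 = 3486784406.

3486784406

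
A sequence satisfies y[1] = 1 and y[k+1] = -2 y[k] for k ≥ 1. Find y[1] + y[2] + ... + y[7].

43

y[2] = -2*1 = -2
y[3] = -2*(-2) = 4
y[4] = -2*4 = -8
y[5] = -2*(-8) = 16
y[6] = -2*16 = -32
y[7] = -2*(-32) = 64
Sum = 1 + (-2) + 4 + (-8) + 16 + (-32) + 64 = 43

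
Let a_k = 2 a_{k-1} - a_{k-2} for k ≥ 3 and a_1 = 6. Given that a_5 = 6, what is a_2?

6

Let a_2 = y.
a_3 = -6 + 2y
a_4 = -12 + 3y
a_5 = -18 + 4y
So -18 + 4y = 6, giving y = 6.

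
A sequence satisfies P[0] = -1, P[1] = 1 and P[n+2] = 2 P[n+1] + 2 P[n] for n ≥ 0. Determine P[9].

656

P[2] = 2(1) + 2(-1) = 0
P[3] = 2(0) + 2(1) = 2
P[4] = 2(2) + 2(0) = 4
P[5] = 2(4) + 2(2) = 12
P[6] = 2(12) + 2(4) = 32
P[7] = 2(32) + 2(12) = 88
P[8] = 2(88) + 2(32) = 240
P[9] = 2(240) + 2(88) = 656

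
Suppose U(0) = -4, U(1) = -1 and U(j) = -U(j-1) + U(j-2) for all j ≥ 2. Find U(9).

U(2) = -(-1) + (-4) = -3
U(3) = -(-3) + (-1) = 2
U(4) = -2 + (-3) = -5
U(5) = -(-5) + 2 = 7
U(6) = -7 + (-5) = -12
U(7) = -(-12) + 7 = 19
U(8) = -19 + (-12) = -31
U(9) = -(-31) + 19 = 50

50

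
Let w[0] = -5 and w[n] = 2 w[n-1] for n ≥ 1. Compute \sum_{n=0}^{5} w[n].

w[1] = 2·(-5) = -10
w[2] = 2·(-10) = -20
w[3] = 2·(-20) = -40
w[4] = 2·(-40) = -80
w[5] = 2·(-80) = -160
Sum = (-5) + (-10) + (-20) + (-40) + (-80) + (-160) = -315

-315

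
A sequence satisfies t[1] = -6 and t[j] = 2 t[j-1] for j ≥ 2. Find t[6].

-192

t[2] = 2·(-6) = -12
t[3] = 2·(-12) = -24
t[4] = 2·(-24) = -48
t[5] = 2·(-48) = -96
t[6] = 2·(-96) = -192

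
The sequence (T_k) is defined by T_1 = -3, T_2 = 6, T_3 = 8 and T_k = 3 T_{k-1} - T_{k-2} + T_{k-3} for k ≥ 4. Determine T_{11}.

T_4 = 3*8 - 6 + (-3) = 15
T_5 = 3*15 - 8 + 6 = 43
T_6 = 3*43 - 15 + 8 = 122
T_7 = 3*122 - 43 + 15 = 338
T_8 = 3*338 - 122 + 43 = 935
T_9 = 3*935 - 338 + 122 = 2589
T_{10} = 3*2589 - 935 + 338 = 7170
T_{11} = 3*7170 - 2589 + 935 = 19856

19856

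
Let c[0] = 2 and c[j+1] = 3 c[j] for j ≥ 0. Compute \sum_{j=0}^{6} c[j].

2186

c[1] = 3(2) = 6
c[2] = 3(6) = 18
c[3] = 3(18) = 54
c[4] = 3(54) = 162
c[5] = 3(162) = 486
c[6] = 3(486) = 1458
Sum = 2 + 6 + 18 + 54 + 162 + 486 + 1458 = 2186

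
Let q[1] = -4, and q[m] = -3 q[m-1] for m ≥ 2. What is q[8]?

q[2] = -3·(-4) = 12
q[3] = -3·12 = -36
q[4] = -3·(-36) = 108
q[5] = -3·108 = -324
q[6] = -3·(-324) = 972
q[7] = -3·972 = -2916
q[8] = -3·(-2916) = 8748

8748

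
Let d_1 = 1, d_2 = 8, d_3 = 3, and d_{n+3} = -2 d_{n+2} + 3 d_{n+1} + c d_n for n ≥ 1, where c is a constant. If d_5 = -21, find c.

d_4 = 18 + c
d_5 = -27 + 6c
So -27 + 6c = -21, giving c = 1.

1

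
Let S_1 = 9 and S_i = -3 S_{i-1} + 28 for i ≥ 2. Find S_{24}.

The fixed point is 28/(1 + 3) = 7, so S_i - 7 = -3(S_{i-1} - 7).
Hence S_i = 2·(-3)^{i-1} + 7.
S_{24} = 2·(-3)^{23} + 7 = 2·-94143178827 + 7 = -188286357647.

-188286357647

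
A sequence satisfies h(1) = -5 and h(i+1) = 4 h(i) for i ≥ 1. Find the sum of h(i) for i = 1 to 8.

h(2) = 4*(-5) = -20
h(3) = 4*(-20) = -80
h(4) = 4*(-80) = -320
h(5) = 4*(-320) = -1280
h(6) = 4*(-1280) = -5120
h(7) = 4*(-5120) = -20480
h(8) = 4*(-20480) = -81920
Sum = (-5) + (-20) + (-80) + (-320) + (-1280) + (-5120) + (-20480) + (-81920) = -109225

-109225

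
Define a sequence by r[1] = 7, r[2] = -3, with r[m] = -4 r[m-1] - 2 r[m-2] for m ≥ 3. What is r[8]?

r[3] = -4(-3) - 2(7) = -2
r[4] = -4(-2) - 2(-3) = 14
r[5] = -4(14) - 2(-2) = -52
r[6] = -4(-52) - 2(14) = 180
r[7] = -4(180) - 2(-52) = -616
r[8] = -4(-616) - 2(180) = 2104

2104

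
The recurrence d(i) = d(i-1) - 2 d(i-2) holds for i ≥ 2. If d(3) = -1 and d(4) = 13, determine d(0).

2

Rearranging, d(i-2) = (d(i) - d(i-1)) / -2.
d(2) = (13 - (-1)) / -2 = 14/-2 = -7
d(1) = (-1 - (-7)) / -2 = 6/-2 = -3
d(0) = (-7 - (-3)) / -2 = -4/-2 = 2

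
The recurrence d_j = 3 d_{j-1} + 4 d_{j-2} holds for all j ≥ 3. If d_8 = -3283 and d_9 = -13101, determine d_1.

6

Rearranging, d_{j-2} = (d_j - 3 d_{j-1}) / 4.
d_7 = (-13101 - 3·(-3283)) / 4 = -3252/4 = -813
d_6 = (-3283 - 3·(-813)) / 4 = -844/4 = -211
d_5 = (-813 - 3·(-211)) / 4 = -180/4 = -45
d_4 = (-211 - 3·(-45)) / 4 = -76/4 = -19
d_3 = (-45 - 3·(-19)) / 4 = 12/4 = 3
d_2 = (-19 - 3·3) / 4 = -28/4 = -7
d_1 = (3 - 3·(-7)) / 4 = 24/4 = 6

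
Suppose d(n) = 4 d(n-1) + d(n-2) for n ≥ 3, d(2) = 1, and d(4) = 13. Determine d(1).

Let d(1) = x.
d(3) = 4 + x
d(4) = 17 + 4x
So 17 + 4x = 13, giving x = -1.

-1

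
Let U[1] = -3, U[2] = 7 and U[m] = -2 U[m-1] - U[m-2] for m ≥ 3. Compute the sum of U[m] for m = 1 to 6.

12

U[3] = -2*7 - (-3) = -11
U[4] = -2*(-11) - 7 = 15
U[5] = -2*15 - (-11) = -19
U[6] = -2*(-19) - 15 = 23
Sum = (-3) + 7 + (-11) + 15 + (-19) + 23 = 12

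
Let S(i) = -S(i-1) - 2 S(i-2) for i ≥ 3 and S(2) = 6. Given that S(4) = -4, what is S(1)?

1

Let S(1) = y.
S(3) = -6 - 2y
S(4) = -6 + 2y
So -6 + 2y = -4, giving y = 1.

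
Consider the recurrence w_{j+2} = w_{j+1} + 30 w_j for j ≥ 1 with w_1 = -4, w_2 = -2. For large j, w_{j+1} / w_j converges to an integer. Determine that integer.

6

The characteristic equation is r^2 - r - 30 = 0, which factors as (r - 6)(r + 5) = 0.
So the roots are 6 and -5. Since |6| > |-5| and the coefficient of 6^j is non-zero, the ratio tends to 6.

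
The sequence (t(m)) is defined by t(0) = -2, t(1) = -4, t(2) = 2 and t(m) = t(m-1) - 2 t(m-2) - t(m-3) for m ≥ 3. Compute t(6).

t(3) = 2 - 2*(-4) - (-2) = 12
t(4) = 12 - 2*2 - (-4) = 12
t(5) = 12 - 2*12 - 2 = -14
t(6) = (-14) - 2*12 - 12 = -50

-50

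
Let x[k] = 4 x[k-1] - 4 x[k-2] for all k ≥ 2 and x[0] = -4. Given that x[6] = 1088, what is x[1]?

-1

Let x[1] = y.
x[2] = 16 + 4y
x[3] = 64 + 12y
x[4] = 192 + 32y
x[5] = 512 + 80y
x[6] = 1280 + 192y
So 1280 + 192y = 1088, giving y = -1.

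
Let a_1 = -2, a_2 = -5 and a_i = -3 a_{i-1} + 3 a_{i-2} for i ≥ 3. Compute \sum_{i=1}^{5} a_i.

a_3 = -3(-5) + 3(-2) = 9
a_4 = -3(9) + 3(-5) = -42
a_5 = -3(-42) + 3(9) = 153
Sum = (-2) + (-5) + 9 + (-42) + 153 = 113

113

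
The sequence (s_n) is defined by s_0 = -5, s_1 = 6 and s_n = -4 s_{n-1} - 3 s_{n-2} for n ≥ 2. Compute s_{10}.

-29529

s_2 = -4*6 - 3*(-5) = -9
s_3 = -4*(-9) - 3*6 = 18
s_4 = -4*18 - 3*(-9) = -45
s_5 = -4*(-45) - 3*18 = 126
s_6 = -4*126 - 3*(-45) = -369
s_7 = -4*(-369) - 3*126 = 1098
s_8 = -4*1098 - 3*(-369) = -3285
s_9 = -4*(-3285) - 3*1098 = 9846
s_{10} = -4*9846 - 3*(-3285) = -29529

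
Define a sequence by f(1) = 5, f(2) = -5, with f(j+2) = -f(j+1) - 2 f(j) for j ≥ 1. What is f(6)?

f(3) = -(-5) - 2*5 = -5
f(4) = -(-5) - 2*(-5) = 15
f(5) = -15 - 2*(-5) = -5
f(6) = -(-5) - 2*15 = -25

-25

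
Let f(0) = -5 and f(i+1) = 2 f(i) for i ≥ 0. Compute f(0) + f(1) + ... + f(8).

-2555

f(1) = 2(-5) = -10
f(2) = 2(-10) = -20
f(3) = 2(-20) = -40
f(4) = 2(-40) = -80
f(5) = 2(-80) = -160
f(6) = 2(-160) = -320
f(7) = 2(-320) = -640
f(8) = 2(-640) = -1280
Sum = (-5) + (-10) + (-20) + (-40) + (-80) + (-160) + (-320) + (-640) + (-1280) = -2555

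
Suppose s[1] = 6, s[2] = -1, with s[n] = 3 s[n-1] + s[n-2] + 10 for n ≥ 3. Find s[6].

559

s[3] = 3(-1) + 6 + 10 = 13
s[4] = 3(13) + (-1) + 10 = 48
s[5] = 3(48) + 13 + 10 = 167
s[6] = 3(167) + 48 + 10 = 559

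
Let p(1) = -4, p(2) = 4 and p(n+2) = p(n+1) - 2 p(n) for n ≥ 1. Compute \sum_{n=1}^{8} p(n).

48

p(3) = 4 - 2·(-4) = 12
p(4) = 12 - 2·4 = 4
p(5) = 4 - 2·12 = -20
p(6) = (-20) - 2·4 = -28
p(7) = (-28) - 2·(-20) = 12
p(8) = 12 - 2·(-28) = 68
Sum = (-4) + 4 + 12 + 4 + (-20) + (-28) + 12 + 68 = 48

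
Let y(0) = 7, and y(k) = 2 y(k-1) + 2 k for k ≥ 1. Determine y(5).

y(1) = 2·7 + 2 = 16
y(2) = 2·16 + 4 = 36
y(3) = 2·36 + 6 = 78
y(4) = 2·78 + 8 = 164
y(5) = 2·164 + 10 = 338

338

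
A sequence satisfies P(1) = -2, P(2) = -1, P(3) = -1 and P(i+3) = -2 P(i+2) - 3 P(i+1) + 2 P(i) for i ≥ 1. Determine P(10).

P(4) = -2·(-1) - 3·(-1) + 2·(-2) = 1
P(5) = -2·1 - 3·(-1) + 2·(-1) = -1
P(6) = -2·(-1) - 3·1 + 2·(-1) = -3
P(7) = -2·(-3) - 3·(-1) + 2·1 = 11
P(8) = -2·11 - 3·(-3) + 2·(-1) = -15
P(9) = -2·(-15) - 3·11 + 2·(-3) = -9
P(10) = -2·(-9) - 3·(-15) + 2·11 = 85

85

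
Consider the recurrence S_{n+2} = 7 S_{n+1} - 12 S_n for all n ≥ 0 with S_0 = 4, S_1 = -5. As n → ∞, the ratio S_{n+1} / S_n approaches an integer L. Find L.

The characteristic equation is r^2 - 7r + 12 = 0, which factors as (r - 4)(r - 3) = 0.
So the roots are 4 and 3. Since |4| > |3| and the coefficient of 4^n is non-zero, the ratio tends to 4.

4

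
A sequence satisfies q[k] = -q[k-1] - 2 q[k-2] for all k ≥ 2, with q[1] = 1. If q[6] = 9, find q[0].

7

Let q[0] = w.
q[2] = -1 - 2w
q[3] = -1 + 2w
q[4] = 3 + 2w
q[5] = -1 - 6w
q[6] = -5 + 2w
So -5 + 2w = 9, giving w = 7.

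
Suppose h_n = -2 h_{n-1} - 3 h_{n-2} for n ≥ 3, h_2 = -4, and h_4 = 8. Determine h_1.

Let h_1 = y.
h_3 = 8 - 3y
h_4 = -4 + 6y
So -4 + 6y = 8, giving y = 2.

2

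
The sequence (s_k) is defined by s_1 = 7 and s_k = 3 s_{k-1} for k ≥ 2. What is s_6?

s_2 = 3*7 = 21
s_3 = 3*21 = 63
s_4 = 3*63 = 189
s_5 = 3*189 = 567
s_6 = 3*567 = 1701

1701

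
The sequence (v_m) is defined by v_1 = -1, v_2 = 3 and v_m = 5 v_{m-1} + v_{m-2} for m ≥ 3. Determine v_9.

275534

v_3 = 5(3) + (-1) = 14
v_4 = 5(14) + 3 = 73
v_5 = 5(73) + 14 = 379
v_6 = 5(379) + 73 = 1968
v_7 = 5(1968) + 379 = 10219
v_8 = 5(10219) + 1968 = 53063
v_9 = 5(53063) + 10219 = 275534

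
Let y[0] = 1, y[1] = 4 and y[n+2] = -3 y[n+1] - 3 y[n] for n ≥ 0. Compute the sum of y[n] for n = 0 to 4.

y[2] = -3·4 - 3·1 = -15
y[3] = -3·(-15) - 3·4 = 33
y[4] = -3·33 - 3·(-15) = -54
Sum = 1 + 4 + (-15) + 33 + (-54) = -31

-31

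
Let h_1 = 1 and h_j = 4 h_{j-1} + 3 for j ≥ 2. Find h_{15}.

536870911

The fixed point is 3/(1 - 4) = -1, so h_j + 1 = 4(h_{j-1} + 1).
Hence h_j = 2·4^{j-1} - 1.
h_{15} = 2·4^{14} - 1 = 2·268435456 - 1 = 536870911.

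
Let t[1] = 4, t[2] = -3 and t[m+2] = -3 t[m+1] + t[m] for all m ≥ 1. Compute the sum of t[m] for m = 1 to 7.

t[3] = -3(-3) + 4 = 13
t[4] = -3(13) + (-3) = -42
t[5] = -3(-42) + 13 = 139
t[6] = -3(139) + (-42) = -459
t[7] = -3(-459) + 139 = 1516
Sum = 4 + (-3) + 13 + (-42) + 139 + (-459) + 1516 = 1168

1168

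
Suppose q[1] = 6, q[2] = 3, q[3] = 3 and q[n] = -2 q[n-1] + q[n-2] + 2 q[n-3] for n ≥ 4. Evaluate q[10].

q[4] = -2*3 + 3 + 2*6 = 9
q[5] = -2*9 + 3 + 2*3 = -9
q[6] = -2*(-9) + 9 + 2*3 = 33
q[7] = -2*33 + (-9) + 2*9 = -57
q[8] = -2*(-57) + 33 + 2*(-9) = 129
q[9] = -2*129 + (-57) + 2*33 = -249
q[10] = -2*(-249) + 129 + 2*(-57) = 513

513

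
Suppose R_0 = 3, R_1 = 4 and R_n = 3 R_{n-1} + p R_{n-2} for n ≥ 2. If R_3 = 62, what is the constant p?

R_2 = 12 + 3p
R_3 = 36 + 13p
So 36 + 13p = 62, giving p = 2.

2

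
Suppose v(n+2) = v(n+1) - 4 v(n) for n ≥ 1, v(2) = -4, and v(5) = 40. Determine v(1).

1

Let v(1) = x.
v(3) = -4 - 4x
v(4) = 12 - 4x
v(5) = 28 + 12x
So 28 + 12x = 40, giving x = 1.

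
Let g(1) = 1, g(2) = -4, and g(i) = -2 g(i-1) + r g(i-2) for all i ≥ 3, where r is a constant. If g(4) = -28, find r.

g(3) = 8 + r
g(4) = -16 - 6r
So -16 - 6r = -28, giving r = 2.

2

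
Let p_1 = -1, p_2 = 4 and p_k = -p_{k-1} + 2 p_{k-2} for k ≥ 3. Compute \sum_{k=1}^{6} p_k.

p_3 = -4 + 2*(-1) = -6
p_4 = -(-6) + 2*4 = 14
p_5 = -14 + 2*(-6) = -26
p_6 = -(-26) + 2*14 = 54
Sum = (-1) + 4 + (-6) + 14 + (-26) + 54 = 39

39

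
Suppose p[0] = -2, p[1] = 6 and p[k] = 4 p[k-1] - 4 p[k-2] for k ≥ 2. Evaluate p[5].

736

p[2] = 4*6 - 4*(-2) = 32
p[3] = 4*32 - 4*6 = 104
p[4] = 4*104 - 4*32 = 288
p[5] = 4*288 - 4*104 = 736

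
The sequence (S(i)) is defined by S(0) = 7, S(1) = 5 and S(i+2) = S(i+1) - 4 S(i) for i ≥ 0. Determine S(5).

221

S(2) = 5 - 4(7) = -23
S(3) = (-23) - 4(5) = -43
S(4) = (-43) - 4(-23) = 49
S(5) = 49 - 4(-43) = 221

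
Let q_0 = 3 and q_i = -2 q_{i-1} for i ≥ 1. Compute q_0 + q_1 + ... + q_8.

513

q_1 = -2·3 = -6
q_2 = -2·(-6) = 12
q_3 = -2·12 = -24
q_4 = -2·(-24) = 48
q_5 = -2·48 = -96
q_6 = -2·(-96) = 192
q_7 = -2·192 = -384
q_8 = -2·(-384) = 768
Sum = 3 + (-6) + 12 + (-24) + 48 + (-96) + 192 + (-384) + 768 = 513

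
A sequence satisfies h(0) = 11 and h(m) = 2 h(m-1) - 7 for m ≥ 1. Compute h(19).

The fixed point is -7/(1 - 2) = 7, so h(m) - 7 = 2(h(m-1) - 7).
Hence h(m) = 4·2^m + 7.
h(19) = 4·2^{19} + 7 = 4·524288 + 7 = 2097159.

2097159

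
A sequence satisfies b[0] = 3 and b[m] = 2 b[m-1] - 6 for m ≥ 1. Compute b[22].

The fixed point is -6/(1 - 2) = 6, so b[m] - 6 = 2(b[m-1] - 6).
Hence b[m] = -3·2^m + 6.
b[22] = -3·2^{22} + 6 = -3·4194304 + 6 = -12582906.

-12582906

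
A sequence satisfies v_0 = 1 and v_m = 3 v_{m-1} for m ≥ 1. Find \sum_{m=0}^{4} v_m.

v_1 = 3*1 = 3
v_2 = 3*3 = 9
v_3 = 3*9 = 27
v_4 = 3*27 = 81
Sum = 1 + 3 + 9 + 27 + 81 = 121

121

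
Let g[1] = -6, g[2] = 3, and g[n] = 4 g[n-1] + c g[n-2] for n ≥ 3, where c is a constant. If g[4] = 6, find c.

2

g[3] = 12 - 6c
g[4] = 48 - 21c
So 48 - 21c = 6, giving c = 2.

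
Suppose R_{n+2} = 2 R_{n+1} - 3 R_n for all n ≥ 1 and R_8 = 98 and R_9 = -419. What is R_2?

-4

Rearranging, R_{n-2} = (R_n - 2 R_{n-1}) / -3.
R_7 = (-419 - 2·98) / -3 = -615/-3 = 205
R_6 = (98 - 2·205) / -3 = -312/-3 = 104
R_5 = (205 - 2·104) / -3 = -3/-3 = 1
R_4 = (104 - 2·1) / -3 = 102/-3 = -34
R_3 = (1 - 2·(-34)) / -3 = 69/-3 = -23
R_2 = (-34 - 2·(-23)) / -3 = 12/-3 = -4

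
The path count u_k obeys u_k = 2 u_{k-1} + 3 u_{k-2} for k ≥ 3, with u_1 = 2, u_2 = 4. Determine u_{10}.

29524

u_3 = 2(4) + 3(2) = 14
u_4 = 2(14) + 3(4) = 40
u_5 = 2(40) + 3(14) = 122
u_6 = 2(122) + 3(40) = 364
u_7 = 2(364) + 3(122) = 1094
u_8 = 2(1094) + 3(364) = 3280
u_9 = 2(3280) + 3(1094) = 9842
u_{10} = 2(9842) + 3(3280) = 29524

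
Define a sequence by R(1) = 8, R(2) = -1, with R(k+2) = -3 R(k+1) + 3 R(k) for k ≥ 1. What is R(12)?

R(3) = -3*(-1) + 3*8 = 27
R(4) = -3*27 + 3*(-1) = -84
R(5) = -3*(-84) + 3*27 = 333
R(6) = -3*333 + 3*(-84) = -1251
R(7) = -3*(-1251) + 3*333 = 4752
R(8) = -3*4752 + 3*(-1251) = -18009
R(9) = -3*(-18009) + 3*4752 = 68283
R(10) = -3*68283 + 3*(-18009) = -258876
R(11) = -3*(-258876) + 3*68283 = 981477
R(12) = -3*981477 + 3*(-258876) = -3721059

-3721059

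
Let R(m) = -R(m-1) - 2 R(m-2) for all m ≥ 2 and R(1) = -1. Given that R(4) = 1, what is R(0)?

Let R(0) = w.
R(2) = 1 - 2w
R(3) = 1 + 2w
R(4) = -3 + 2w
So -3 + 2w = 1, giving w = 2.

2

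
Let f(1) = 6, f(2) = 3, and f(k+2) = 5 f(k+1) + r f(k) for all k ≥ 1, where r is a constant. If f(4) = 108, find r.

1

f(3) = 15 + 6r
f(4) = 75 + 33r
So 75 + 33r = 108, giving r = 1.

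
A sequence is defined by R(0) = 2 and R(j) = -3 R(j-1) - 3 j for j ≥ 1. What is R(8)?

16806

R(1) = -3·2 - 3 = -9
R(2) = -3·(-9) - 6 = 21
R(3) = -3·21 - 9 = -72
R(4) = -3·(-72) - 12 = 204
R(5) = -3·204 - 15 = -627
R(6) = -3·(-627) - 18 = 1863
R(7) = -3·1863 - 21 = -5610
R(8) = -3·(-5610) - 24 = 16806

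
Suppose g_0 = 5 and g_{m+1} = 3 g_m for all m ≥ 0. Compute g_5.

1215

g_1 = 3*5 = 15
g_2 = 3*15 = 45
g_3 = 3*45 = 135
g_4 = 3*135 = 405
g_5 = 3*405 = 1215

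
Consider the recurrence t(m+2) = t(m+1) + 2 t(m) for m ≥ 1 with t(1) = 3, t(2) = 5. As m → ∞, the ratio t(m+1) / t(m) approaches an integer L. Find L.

2

The characteristic equation is r^2 - r - 2 = 0, which factors as (r - 2)(r + 1) = 0.
So the roots are 2 and -1. Since |2| > |-1| and the coefficient of 2^m is non-zero, the ratio tends to 2.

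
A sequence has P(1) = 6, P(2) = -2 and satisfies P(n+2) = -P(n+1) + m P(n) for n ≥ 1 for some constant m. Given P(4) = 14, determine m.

-2

P(3) = 2 + 6m
P(4) = -2 - 8m
So -2 - 8m = 14, giving m = -2.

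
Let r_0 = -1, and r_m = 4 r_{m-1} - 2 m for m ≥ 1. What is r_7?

-30942

r_1 = 4*(-1) - 2 = -6
r_2 = 4*(-6) - 4 = -28
r_3 = 4*(-28) - 6 = -118
r_4 = 4*(-118) - 8 = -480
r_5 = 4*(-480) - 10 = -1930
r_6 = 4*(-1930) - 12 = -7732
r_7 = 4*(-7732) - 14 = -30942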